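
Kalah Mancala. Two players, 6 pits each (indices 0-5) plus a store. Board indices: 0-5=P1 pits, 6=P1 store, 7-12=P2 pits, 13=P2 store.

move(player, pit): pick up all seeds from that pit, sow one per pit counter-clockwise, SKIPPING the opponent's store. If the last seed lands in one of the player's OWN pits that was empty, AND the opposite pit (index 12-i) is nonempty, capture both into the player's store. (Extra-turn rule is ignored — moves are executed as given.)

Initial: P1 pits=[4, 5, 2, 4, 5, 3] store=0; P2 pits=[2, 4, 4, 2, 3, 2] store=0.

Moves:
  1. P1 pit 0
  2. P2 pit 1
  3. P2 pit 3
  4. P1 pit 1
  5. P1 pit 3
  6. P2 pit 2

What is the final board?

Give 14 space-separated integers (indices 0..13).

Answer: 1 1 4 0 8 5 2 4 1 0 1 6 5 2

Derivation:
Move 1: P1 pit0 -> P1=[0,6,3,5,6,3](0) P2=[2,4,4,2,3,2](0)
Move 2: P2 pit1 -> P1=[0,6,3,5,6,3](0) P2=[2,0,5,3,4,3](0)
Move 3: P2 pit3 -> P1=[0,6,3,5,6,3](0) P2=[2,0,5,0,5,4](1)
Move 4: P1 pit1 -> P1=[0,0,4,6,7,4](1) P2=[3,0,5,0,5,4](1)
Move 5: P1 pit3 -> P1=[0,0,4,0,8,5](2) P2=[4,1,6,0,5,4](1)
Move 6: P2 pit2 -> P1=[1,1,4,0,8,5](2) P2=[4,1,0,1,6,5](2)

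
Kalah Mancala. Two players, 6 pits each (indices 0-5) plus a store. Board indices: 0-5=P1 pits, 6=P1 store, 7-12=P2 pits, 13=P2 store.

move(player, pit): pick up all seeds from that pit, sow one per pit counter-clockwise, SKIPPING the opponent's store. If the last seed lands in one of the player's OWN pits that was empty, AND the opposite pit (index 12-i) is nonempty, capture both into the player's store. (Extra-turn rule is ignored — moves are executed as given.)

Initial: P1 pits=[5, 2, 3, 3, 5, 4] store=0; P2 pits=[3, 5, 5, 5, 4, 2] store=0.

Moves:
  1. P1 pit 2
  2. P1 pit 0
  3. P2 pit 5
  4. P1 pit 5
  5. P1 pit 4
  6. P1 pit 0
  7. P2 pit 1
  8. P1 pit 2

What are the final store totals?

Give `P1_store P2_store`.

Move 1: P1 pit2 -> P1=[5,2,0,4,6,5](0) P2=[3,5,5,5,4,2](0)
Move 2: P1 pit0 -> P1=[0,3,1,5,7,6](0) P2=[3,5,5,5,4,2](0)
Move 3: P2 pit5 -> P1=[1,3,1,5,7,6](0) P2=[3,5,5,5,4,0](1)
Move 4: P1 pit5 -> P1=[1,3,1,5,7,0](1) P2=[4,6,6,6,5,0](1)
Move 5: P1 pit4 -> P1=[1,3,1,5,0,1](2) P2=[5,7,7,7,6,0](1)
Move 6: P1 pit0 -> P1=[0,4,1,5,0,1](2) P2=[5,7,7,7,6,0](1)
Move 7: P2 pit1 -> P1=[1,5,1,5,0,1](2) P2=[5,0,8,8,7,1](2)
Move 8: P1 pit2 -> P1=[1,5,0,6,0,1](2) P2=[5,0,8,8,7,1](2)

Answer: 2 2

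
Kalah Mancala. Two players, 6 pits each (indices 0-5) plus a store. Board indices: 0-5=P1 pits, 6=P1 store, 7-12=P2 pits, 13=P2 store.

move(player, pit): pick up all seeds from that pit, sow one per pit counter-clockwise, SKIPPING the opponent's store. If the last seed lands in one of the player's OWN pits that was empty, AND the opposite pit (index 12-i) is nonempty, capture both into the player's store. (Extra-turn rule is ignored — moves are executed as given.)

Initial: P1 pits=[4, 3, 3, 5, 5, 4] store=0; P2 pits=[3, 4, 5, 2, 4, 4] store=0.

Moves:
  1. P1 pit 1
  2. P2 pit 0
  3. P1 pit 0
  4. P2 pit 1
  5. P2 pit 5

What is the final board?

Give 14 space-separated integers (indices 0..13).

Answer: 1 2 6 8 7 4 0 0 0 7 4 5 0 2

Derivation:
Move 1: P1 pit1 -> P1=[4,0,4,6,6,4](0) P2=[3,4,5,2,4,4](0)
Move 2: P2 pit0 -> P1=[4,0,4,6,6,4](0) P2=[0,5,6,3,4,4](0)
Move 3: P1 pit0 -> P1=[0,1,5,7,7,4](0) P2=[0,5,6,3,4,4](0)
Move 4: P2 pit1 -> P1=[0,1,5,7,7,4](0) P2=[0,0,7,4,5,5](1)
Move 5: P2 pit5 -> P1=[1,2,6,8,7,4](0) P2=[0,0,7,4,5,0](2)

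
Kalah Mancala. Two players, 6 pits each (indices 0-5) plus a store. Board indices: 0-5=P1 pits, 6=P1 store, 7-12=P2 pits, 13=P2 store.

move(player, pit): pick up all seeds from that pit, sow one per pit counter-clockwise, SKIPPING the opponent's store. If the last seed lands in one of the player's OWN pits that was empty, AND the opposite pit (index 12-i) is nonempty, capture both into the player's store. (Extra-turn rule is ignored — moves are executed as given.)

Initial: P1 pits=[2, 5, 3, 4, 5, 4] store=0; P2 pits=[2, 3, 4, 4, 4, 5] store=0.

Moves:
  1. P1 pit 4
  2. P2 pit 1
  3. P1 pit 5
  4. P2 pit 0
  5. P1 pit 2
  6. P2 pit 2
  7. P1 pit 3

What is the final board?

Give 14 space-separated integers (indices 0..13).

Move 1: P1 pit4 -> P1=[2,5,3,4,0,5](1) P2=[3,4,5,4,4,5](0)
Move 2: P2 pit1 -> P1=[2,5,3,4,0,5](1) P2=[3,0,6,5,5,6](0)
Move 3: P1 pit5 -> P1=[2,5,3,4,0,0](2) P2=[4,1,7,6,5,6](0)
Move 4: P2 pit0 -> P1=[2,5,3,4,0,0](2) P2=[0,2,8,7,6,6](0)
Move 5: P1 pit2 -> P1=[2,5,0,5,1,1](2) P2=[0,2,8,7,6,6](0)
Move 6: P2 pit2 -> P1=[3,6,1,6,1,1](2) P2=[0,2,0,8,7,7](1)
Move 7: P1 pit3 -> P1=[3,6,1,0,2,2](3) P2=[1,3,1,8,7,7](1)

Answer: 3 6 1 0 2 2 3 1 3 1 8 7 7 1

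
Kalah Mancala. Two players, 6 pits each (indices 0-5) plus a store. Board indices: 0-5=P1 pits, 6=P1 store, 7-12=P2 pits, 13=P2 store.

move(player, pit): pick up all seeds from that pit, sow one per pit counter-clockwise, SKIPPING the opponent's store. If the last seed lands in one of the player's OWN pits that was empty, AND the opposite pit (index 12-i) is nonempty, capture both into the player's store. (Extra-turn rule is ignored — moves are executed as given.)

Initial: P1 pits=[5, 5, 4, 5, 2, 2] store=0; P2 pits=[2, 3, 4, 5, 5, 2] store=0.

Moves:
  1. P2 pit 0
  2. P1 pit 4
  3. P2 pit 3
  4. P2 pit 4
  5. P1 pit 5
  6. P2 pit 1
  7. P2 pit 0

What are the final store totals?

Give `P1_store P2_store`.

Answer: 2 3

Derivation:
Move 1: P2 pit0 -> P1=[5,5,4,5,2,2](0) P2=[0,4,5,5,5,2](0)
Move 2: P1 pit4 -> P1=[5,5,4,5,0,3](1) P2=[0,4,5,5,5,2](0)
Move 3: P2 pit3 -> P1=[6,6,4,5,0,3](1) P2=[0,4,5,0,6,3](1)
Move 4: P2 pit4 -> P1=[7,7,5,6,0,3](1) P2=[0,4,5,0,0,4](2)
Move 5: P1 pit5 -> P1=[7,7,5,6,0,0](2) P2=[1,5,5,0,0,4](2)
Move 6: P2 pit1 -> P1=[7,7,5,6,0,0](2) P2=[1,0,6,1,1,5](3)
Move 7: P2 pit0 -> P1=[7,7,5,6,0,0](2) P2=[0,1,6,1,1,5](3)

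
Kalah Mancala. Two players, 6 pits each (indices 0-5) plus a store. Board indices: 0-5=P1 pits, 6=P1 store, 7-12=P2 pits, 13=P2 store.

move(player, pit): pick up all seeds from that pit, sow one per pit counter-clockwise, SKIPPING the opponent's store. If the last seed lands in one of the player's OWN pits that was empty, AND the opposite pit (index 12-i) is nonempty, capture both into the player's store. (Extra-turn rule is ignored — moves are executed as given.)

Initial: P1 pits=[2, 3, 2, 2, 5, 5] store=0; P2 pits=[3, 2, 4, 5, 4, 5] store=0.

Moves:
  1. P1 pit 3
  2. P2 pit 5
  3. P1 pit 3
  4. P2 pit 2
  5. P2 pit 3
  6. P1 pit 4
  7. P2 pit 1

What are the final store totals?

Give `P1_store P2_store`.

Answer: 1 3

Derivation:
Move 1: P1 pit3 -> P1=[2,3,2,0,6,6](0) P2=[3,2,4,5,4,5](0)
Move 2: P2 pit5 -> P1=[3,4,3,1,6,6](0) P2=[3,2,4,5,4,0](1)
Move 3: P1 pit3 -> P1=[3,4,3,0,7,6](0) P2=[3,2,4,5,4,0](1)
Move 4: P2 pit2 -> P1=[3,4,3,0,7,6](0) P2=[3,2,0,6,5,1](2)
Move 5: P2 pit3 -> P1=[4,5,4,0,7,6](0) P2=[3,2,0,0,6,2](3)
Move 6: P1 pit4 -> P1=[4,5,4,0,0,7](1) P2=[4,3,1,1,7,2](3)
Move 7: P2 pit1 -> P1=[4,5,4,0,0,7](1) P2=[4,0,2,2,8,2](3)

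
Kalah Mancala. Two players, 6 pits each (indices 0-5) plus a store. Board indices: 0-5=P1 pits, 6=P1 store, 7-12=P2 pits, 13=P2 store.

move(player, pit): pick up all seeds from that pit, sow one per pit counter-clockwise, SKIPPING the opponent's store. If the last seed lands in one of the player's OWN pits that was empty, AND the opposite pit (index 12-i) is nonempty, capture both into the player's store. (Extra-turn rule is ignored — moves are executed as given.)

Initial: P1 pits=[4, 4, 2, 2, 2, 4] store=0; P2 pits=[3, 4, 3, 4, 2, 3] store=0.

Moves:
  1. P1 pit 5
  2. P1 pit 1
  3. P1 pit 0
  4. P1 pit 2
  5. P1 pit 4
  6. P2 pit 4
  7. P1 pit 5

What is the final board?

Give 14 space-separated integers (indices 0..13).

Answer: 0 1 0 5 0 0 9 2 6 5 4 0 4 1

Derivation:
Move 1: P1 pit5 -> P1=[4,4,2,2,2,0](1) P2=[4,5,4,4,2,3](0)
Move 2: P1 pit1 -> P1=[4,0,3,3,3,0](6) P2=[0,5,4,4,2,3](0)
Move 3: P1 pit0 -> P1=[0,1,4,4,4,0](6) P2=[0,5,4,4,2,3](0)
Move 4: P1 pit2 -> P1=[0,1,0,5,5,1](7) P2=[0,5,4,4,2,3](0)
Move 5: P1 pit4 -> P1=[0,1,0,5,0,2](8) P2=[1,6,5,4,2,3](0)
Move 6: P2 pit4 -> P1=[0,1,0,5,0,2](8) P2=[1,6,5,4,0,4](1)
Move 7: P1 pit5 -> P1=[0,1,0,5,0,0](9) P2=[2,6,5,4,0,4](1)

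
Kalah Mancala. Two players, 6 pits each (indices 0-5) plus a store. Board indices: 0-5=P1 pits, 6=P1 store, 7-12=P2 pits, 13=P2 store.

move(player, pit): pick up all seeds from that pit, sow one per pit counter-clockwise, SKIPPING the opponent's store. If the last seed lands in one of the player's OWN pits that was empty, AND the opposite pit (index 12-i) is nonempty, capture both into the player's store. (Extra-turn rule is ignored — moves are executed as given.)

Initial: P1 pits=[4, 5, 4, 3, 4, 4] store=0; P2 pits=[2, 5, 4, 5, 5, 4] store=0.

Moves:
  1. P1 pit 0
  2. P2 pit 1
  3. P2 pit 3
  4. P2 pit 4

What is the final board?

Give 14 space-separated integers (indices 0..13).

Answer: 2 8 7 5 6 4 0 2 0 5 0 0 7 3

Derivation:
Move 1: P1 pit0 -> P1=[0,6,5,4,5,4](0) P2=[2,5,4,5,5,4](0)
Move 2: P2 pit1 -> P1=[0,6,5,4,5,4](0) P2=[2,0,5,6,6,5](1)
Move 3: P2 pit3 -> P1=[1,7,6,4,5,4](0) P2=[2,0,5,0,7,6](2)
Move 4: P2 pit4 -> P1=[2,8,7,5,6,4](0) P2=[2,0,5,0,0,7](3)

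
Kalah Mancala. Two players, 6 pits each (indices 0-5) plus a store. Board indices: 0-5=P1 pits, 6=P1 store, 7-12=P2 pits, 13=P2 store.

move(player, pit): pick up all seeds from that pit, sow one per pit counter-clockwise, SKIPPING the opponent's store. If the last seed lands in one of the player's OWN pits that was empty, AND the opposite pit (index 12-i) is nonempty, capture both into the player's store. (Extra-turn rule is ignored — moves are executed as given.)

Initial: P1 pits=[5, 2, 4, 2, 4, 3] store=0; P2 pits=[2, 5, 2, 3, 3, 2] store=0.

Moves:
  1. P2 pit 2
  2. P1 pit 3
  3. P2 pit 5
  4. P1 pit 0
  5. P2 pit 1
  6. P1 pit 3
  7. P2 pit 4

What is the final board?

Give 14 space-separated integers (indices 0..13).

Move 1: P2 pit2 -> P1=[5,2,4,2,4,3](0) P2=[2,5,0,4,4,2](0)
Move 2: P1 pit3 -> P1=[5,2,4,0,5,4](0) P2=[2,5,0,4,4,2](0)
Move 3: P2 pit5 -> P1=[6,2,4,0,5,4](0) P2=[2,5,0,4,4,0](1)
Move 4: P1 pit0 -> P1=[0,3,5,1,6,5](1) P2=[2,5,0,4,4,0](1)
Move 5: P2 pit1 -> P1=[0,3,5,1,6,5](1) P2=[2,0,1,5,5,1](2)
Move 6: P1 pit3 -> P1=[0,3,5,0,7,5](1) P2=[2,0,1,5,5,1](2)
Move 7: P2 pit4 -> P1=[1,4,6,0,7,5](1) P2=[2,0,1,5,0,2](3)

Answer: 1 4 6 0 7 5 1 2 0 1 5 0 2 3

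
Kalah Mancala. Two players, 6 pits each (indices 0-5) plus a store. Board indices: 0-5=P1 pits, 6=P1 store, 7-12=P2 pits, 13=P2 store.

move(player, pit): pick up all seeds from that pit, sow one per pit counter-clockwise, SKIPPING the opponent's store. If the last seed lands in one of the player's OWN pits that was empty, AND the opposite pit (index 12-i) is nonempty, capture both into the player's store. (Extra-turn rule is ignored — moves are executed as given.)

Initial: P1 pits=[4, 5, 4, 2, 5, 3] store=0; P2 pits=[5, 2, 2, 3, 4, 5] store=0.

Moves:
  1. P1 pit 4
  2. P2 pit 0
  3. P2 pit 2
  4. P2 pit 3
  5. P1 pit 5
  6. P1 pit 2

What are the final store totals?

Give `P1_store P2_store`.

Move 1: P1 pit4 -> P1=[4,5,4,2,0,4](1) P2=[6,3,3,3,4,5](0)
Move 2: P2 pit0 -> P1=[4,5,4,2,0,4](1) P2=[0,4,4,4,5,6](1)
Move 3: P2 pit2 -> P1=[4,5,4,2,0,4](1) P2=[0,4,0,5,6,7](2)
Move 4: P2 pit3 -> P1=[5,6,4,2,0,4](1) P2=[0,4,0,0,7,8](3)
Move 5: P1 pit5 -> P1=[5,6,4,2,0,0](2) P2=[1,5,1,0,7,8](3)
Move 6: P1 pit2 -> P1=[5,6,0,3,1,1](3) P2=[1,5,1,0,7,8](3)

Answer: 3 3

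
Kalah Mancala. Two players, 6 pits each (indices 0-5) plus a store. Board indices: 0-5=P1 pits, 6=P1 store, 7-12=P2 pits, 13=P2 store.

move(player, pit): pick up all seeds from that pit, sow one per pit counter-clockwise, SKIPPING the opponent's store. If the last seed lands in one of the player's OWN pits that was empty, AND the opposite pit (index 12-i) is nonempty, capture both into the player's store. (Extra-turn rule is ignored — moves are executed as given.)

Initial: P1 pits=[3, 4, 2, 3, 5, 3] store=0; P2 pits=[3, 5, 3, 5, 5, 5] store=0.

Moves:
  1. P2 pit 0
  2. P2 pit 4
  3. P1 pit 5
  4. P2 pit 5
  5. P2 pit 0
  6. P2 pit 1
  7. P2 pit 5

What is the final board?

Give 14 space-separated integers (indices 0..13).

Answer: 6 7 5 4 6 0 1 0 0 5 7 1 0 4

Derivation:
Move 1: P2 pit0 -> P1=[3,4,2,3,5,3](0) P2=[0,6,4,6,5,5](0)
Move 2: P2 pit4 -> P1=[4,5,3,3,5,3](0) P2=[0,6,4,6,0,6](1)
Move 3: P1 pit5 -> P1=[4,5,3,3,5,0](1) P2=[1,7,4,6,0,6](1)
Move 4: P2 pit5 -> P1=[5,6,4,4,6,0](1) P2=[1,7,4,6,0,0](2)
Move 5: P2 pit0 -> P1=[5,6,4,4,6,0](1) P2=[0,8,4,6,0,0](2)
Move 6: P2 pit1 -> P1=[6,7,5,4,6,0](1) P2=[0,0,5,7,1,1](3)
Move 7: P2 pit5 -> P1=[6,7,5,4,6,0](1) P2=[0,0,5,7,1,0](4)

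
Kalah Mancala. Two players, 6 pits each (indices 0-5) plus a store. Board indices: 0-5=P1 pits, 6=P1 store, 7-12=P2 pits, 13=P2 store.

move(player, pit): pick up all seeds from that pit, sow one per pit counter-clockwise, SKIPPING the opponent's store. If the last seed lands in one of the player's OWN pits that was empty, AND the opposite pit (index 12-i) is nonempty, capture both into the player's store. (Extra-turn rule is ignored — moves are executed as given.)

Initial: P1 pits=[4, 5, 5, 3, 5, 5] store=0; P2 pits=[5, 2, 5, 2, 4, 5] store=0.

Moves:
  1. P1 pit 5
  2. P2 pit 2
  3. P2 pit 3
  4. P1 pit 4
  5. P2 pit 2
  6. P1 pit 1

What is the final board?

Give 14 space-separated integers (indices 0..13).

Answer: 6 0 1 4 1 2 3 8 4 0 0 6 7 8

Derivation:
Move 1: P1 pit5 -> P1=[4,5,5,3,5,0](1) P2=[6,3,6,3,4,5](0)
Move 2: P2 pit2 -> P1=[5,6,5,3,5,0](1) P2=[6,3,0,4,5,6](1)
Move 3: P2 pit3 -> P1=[6,6,5,3,5,0](1) P2=[6,3,0,0,6,7](2)
Move 4: P1 pit4 -> P1=[6,6,5,3,0,1](2) P2=[7,4,1,0,6,7](2)
Move 5: P2 pit2 -> P1=[6,6,0,3,0,1](2) P2=[7,4,0,0,6,7](8)
Move 6: P1 pit1 -> P1=[6,0,1,4,1,2](3) P2=[8,4,0,0,6,7](8)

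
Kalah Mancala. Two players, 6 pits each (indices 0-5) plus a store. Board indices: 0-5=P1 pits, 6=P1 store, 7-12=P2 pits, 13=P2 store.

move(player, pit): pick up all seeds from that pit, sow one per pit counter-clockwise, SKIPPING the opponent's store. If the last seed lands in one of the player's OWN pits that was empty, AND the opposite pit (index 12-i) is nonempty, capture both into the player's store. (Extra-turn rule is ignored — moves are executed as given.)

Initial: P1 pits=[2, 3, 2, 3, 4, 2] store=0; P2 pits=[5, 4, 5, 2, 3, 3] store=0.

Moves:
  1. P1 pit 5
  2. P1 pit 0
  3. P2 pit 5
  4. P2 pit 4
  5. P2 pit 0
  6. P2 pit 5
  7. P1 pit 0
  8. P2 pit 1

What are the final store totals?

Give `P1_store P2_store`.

Answer: 1 5

Derivation:
Move 1: P1 pit5 -> P1=[2,3,2,3,4,0](1) P2=[6,4,5,2,3,3](0)
Move 2: P1 pit0 -> P1=[0,4,3,3,4,0](1) P2=[6,4,5,2,3,3](0)
Move 3: P2 pit5 -> P1=[1,5,3,3,4,0](1) P2=[6,4,5,2,3,0](1)
Move 4: P2 pit4 -> P1=[2,5,3,3,4,0](1) P2=[6,4,5,2,0,1](2)
Move 5: P2 pit0 -> P1=[2,5,3,3,4,0](1) P2=[0,5,6,3,1,2](3)
Move 6: P2 pit5 -> P1=[3,5,3,3,4,0](1) P2=[0,5,6,3,1,0](4)
Move 7: P1 pit0 -> P1=[0,6,4,4,4,0](1) P2=[0,5,6,3,1,0](4)
Move 8: P2 pit1 -> P1=[0,6,4,4,4,0](1) P2=[0,0,7,4,2,1](5)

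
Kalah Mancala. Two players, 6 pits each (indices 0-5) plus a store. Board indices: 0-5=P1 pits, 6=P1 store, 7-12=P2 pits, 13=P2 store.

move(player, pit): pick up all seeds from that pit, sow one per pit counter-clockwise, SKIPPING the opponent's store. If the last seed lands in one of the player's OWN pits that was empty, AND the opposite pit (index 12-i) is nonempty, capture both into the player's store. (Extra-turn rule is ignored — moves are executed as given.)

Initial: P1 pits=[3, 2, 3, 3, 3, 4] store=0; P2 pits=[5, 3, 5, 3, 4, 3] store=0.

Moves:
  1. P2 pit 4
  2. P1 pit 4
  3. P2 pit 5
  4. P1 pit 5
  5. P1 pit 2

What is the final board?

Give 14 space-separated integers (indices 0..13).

Answer: 5 4 0 4 1 1 3 7 4 6 4 0 0 2

Derivation:
Move 1: P2 pit4 -> P1=[4,3,3,3,3,4](0) P2=[5,3,5,3,0,4](1)
Move 2: P1 pit4 -> P1=[4,3,3,3,0,5](1) P2=[6,3,5,3,0,4](1)
Move 3: P2 pit5 -> P1=[5,4,4,3,0,5](1) P2=[6,3,5,3,0,0](2)
Move 4: P1 pit5 -> P1=[5,4,4,3,0,0](2) P2=[7,4,6,4,0,0](2)
Move 5: P1 pit2 -> P1=[5,4,0,4,1,1](3) P2=[7,4,6,4,0,0](2)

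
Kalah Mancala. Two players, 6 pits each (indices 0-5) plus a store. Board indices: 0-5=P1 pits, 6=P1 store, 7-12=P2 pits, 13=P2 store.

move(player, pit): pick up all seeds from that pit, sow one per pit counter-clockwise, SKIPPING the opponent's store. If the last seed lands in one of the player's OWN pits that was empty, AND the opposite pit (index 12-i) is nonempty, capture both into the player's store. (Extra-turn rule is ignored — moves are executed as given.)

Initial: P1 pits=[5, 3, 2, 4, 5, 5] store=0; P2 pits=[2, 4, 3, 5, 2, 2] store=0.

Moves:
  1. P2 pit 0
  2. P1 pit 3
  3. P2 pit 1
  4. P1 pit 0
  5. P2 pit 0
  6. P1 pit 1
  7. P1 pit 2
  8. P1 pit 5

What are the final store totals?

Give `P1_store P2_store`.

Answer: 8 9

Derivation:
Move 1: P2 pit0 -> P1=[5,3,2,4,5,5](0) P2=[0,5,4,5,2,2](0)
Move 2: P1 pit3 -> P1=[5,3,2,0,6,6](1) P2=[1,5,4,5,2,2](0)
Move 3: P2 pit1 -> P1=[5,3,2,0,6,6](1) P2=[1,0,5,6,3,3](1)
Move 4: P1 pit0 -> P1=[0,4,3,1,7,7](1) P2=[1,0,5,6,3,3](1)
Move 5: P2 pit0 -> P1=[0,4,3,1,0,7](1) P2=[0,0,5,6,3,3](9)
Move 6: P1 pit1 -> P1=[0,0,4,2,1,8](1) P2=[0,0,5,6,3,3](9)
Move 7: P1 pit2 -> P1=[0,0,0,3,2,9](2) P2=[0,0,5,6,3,3](9)
Move 8: P1 pit5 -> P1=[1,0,0,3,2,0](8) P2=[1,1,6,7,0,4](9)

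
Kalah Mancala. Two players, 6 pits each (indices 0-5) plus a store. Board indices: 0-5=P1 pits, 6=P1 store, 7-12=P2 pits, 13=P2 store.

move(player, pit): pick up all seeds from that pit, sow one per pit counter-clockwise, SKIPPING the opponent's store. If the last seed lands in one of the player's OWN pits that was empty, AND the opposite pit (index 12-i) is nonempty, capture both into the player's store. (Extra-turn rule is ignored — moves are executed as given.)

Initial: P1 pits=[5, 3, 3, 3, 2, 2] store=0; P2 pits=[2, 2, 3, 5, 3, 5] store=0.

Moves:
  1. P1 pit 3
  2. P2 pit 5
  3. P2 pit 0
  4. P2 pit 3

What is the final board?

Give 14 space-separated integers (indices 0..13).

Move 1: P1 pit3 -> P1=[5,3,3,0,3,3](1) P2=[2,2,3,5,3,5](0)
Move 2: P2 pit5 -> P1=[6,4,4,1,3,3](1) P2=[2,2,3,5,3,0](1)
Move 3: P2 pit0 -> P1=[6,4,4,1,3,3](1) P2=[0,3,4,5,3,0](1)
Move 4: P2 pit3 -> P1=[7,5,4,1,3,3](1) P2=[0,3,4,0,4,1](2)

Answer: 7 5 4 1 3 3 1 0 3 4 0 4 1 2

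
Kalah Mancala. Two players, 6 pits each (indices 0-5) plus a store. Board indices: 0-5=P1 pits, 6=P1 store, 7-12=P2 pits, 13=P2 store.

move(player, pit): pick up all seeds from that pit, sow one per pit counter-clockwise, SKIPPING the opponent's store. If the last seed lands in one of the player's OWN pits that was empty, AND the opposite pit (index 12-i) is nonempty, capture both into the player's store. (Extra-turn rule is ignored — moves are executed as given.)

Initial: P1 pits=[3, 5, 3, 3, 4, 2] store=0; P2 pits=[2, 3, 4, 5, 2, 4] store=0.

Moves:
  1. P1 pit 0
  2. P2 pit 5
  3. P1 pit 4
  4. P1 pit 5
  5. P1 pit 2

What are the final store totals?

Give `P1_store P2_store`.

Answer: 3 1

Derivation:
Move 1: P1 pit0 -> P1=[0,6,4,4,4,2](0) P2=[2,3,4,5,2,4](0)
Move 2: P2 pit5 -> P1=[1,7,5,4,4,2](0) P2=[2,3,4,5,2,0](1)
Move 3: P1 pit4 -> P1=[1,7,5,4,0,3](1) P2=[3,4,4,5,2,0](1)
Move 4: P1 pit5 -> P1=[1,7,5,4,0,0](2) P2=[4,5,4,5,2,0](1)
Move 5: P1 pit2 -> P1=[1,7,0,5,1,1](3) P2=[5,5,4,5,2,0](1)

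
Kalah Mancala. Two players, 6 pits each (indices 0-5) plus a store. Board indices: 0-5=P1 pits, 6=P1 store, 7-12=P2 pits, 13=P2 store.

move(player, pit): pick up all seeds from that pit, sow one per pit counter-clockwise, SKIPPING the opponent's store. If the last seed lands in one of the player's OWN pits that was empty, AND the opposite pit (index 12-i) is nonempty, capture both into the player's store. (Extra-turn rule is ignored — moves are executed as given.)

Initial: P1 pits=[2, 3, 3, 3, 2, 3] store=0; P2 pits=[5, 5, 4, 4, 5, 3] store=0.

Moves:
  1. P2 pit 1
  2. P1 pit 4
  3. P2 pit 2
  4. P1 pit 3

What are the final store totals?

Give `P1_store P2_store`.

Answer: 2 2

Derivation:
Move 1: P2 pit1 -> P1=[2,3,3,3,2,3](0) P2=[5,0,5,5,6,4](1)
Move 2: P1 pit4 -> P1=[2,3,3,3,0,4](1) P2=[5,0,5,5,6,4](1)
Move 3: P2 pit2 -> P1=[3,3,3,3,0,4](1) P2=[5,0,0,6,7,5](2)
Move 4: P1 pit3 -> P1=[3,3,3,0,1,5](2) P2=[5,0,0,6,7,5](2)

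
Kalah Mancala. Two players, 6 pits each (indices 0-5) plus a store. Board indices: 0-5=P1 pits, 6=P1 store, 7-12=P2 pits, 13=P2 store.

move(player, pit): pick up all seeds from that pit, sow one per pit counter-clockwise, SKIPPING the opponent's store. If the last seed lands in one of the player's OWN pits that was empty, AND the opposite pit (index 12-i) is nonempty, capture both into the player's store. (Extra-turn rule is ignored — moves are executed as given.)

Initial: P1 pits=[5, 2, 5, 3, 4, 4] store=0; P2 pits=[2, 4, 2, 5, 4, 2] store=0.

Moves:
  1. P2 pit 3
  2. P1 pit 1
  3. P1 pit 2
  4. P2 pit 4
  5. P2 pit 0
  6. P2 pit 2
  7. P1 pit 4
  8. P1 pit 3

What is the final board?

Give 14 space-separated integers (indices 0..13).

Move 1: P2 pit3 -> P1=[6,3,5,3,4,4](0) P2=[2,4,2,0,5,3](1)
Move 2: P1 pit1 -> P1=[6,0,6,4,5,4](0) P2=[2,4,2,0,5,3](1)
Move 3: P1 pit2 -> P1=[6,0,0,5,6,5](1) P2=[3,5,2,0,5,3](1)
Move 4: P2 pit4 -> P1=[7,1,1,5,6,5](1) P2=[3,5,2,0,0,4](2)
Move 5: P2 pit0 -> P1=[7,1,0,5,6,5](1) P2=[0,6,3,0,0,4](4)
Move 6: P2 pit2 -> P1=[7,1,0,5,6,5](1) P2=[0,6,0,1,1,5](4)
Move 7: P1 pit4 -> P1=[7,1,0,5,0,6](2) P2=[1,7,1,2,1,5](4)
Move 8: P1 pit3 -> P1=[7,1,0,0,1,7](3) P2=[2,8,1,2,1,5](4)

Answer: 7 1 0 0 1 7 3 2 8 1 2 1 5 4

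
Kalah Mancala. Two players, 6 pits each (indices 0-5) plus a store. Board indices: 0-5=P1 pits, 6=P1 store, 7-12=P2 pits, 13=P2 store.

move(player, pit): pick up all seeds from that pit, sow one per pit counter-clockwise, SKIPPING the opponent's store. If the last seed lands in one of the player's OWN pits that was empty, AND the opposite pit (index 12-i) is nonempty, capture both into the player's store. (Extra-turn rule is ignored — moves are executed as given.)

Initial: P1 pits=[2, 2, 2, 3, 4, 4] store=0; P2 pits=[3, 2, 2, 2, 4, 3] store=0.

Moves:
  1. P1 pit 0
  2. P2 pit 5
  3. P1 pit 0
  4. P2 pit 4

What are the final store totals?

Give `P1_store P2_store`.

Answer: 0 2

Derivation:
Move 1: P1 pit0 -> P1=[0,3,3,3,4,4](0) P2=[3,2,2,2,4,3](0)
Move 2: P2 pit5 -> P1=[1,4,3,3,4,4](0) P2=[3,2,2,2,4,0](1)
Move 3: P1 pit0 -> P1=[0,5,3,3,4,4](0) P2=[3,2,2,2,4,0](1)
Move 4: P2 pit4 -> P1=[1,6,3,3,4,4](0) P2=[3,2,2,2,0,1](2)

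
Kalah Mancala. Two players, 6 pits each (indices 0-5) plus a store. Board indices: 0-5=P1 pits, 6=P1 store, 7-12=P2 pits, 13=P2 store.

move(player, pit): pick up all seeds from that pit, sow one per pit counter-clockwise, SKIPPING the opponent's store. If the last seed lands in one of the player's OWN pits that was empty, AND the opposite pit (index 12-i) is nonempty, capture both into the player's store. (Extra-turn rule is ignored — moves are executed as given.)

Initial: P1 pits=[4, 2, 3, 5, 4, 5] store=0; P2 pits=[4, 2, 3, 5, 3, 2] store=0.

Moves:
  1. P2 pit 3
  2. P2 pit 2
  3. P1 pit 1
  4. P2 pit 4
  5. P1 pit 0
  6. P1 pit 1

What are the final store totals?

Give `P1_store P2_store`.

Move 1: P2 pit3 -> P1=[5,3,3,5,4,5](0) P2=[4,2,3,0,4,3](1)
Move 2: P2 pit2 -> P1=[5,3,3,5,4,5](0) P2=[4,2,0,1,5,4](1)
Move 3: P1 pit1 -> P1=[5,0,4,6,5,5](0) P2=[4,2,0,1,5,4](1)
Move 4: P2 pit4 -> P1=[6,1,5,6,5,5](0) P2=[4,2,0,1,0,5](2)
Move 5: P1 pit0 -> P1=[0,2,6,7,6,6](1) P2=[4,2,0,1,0,5](2)
Move 6: P1 pit1 -> P1=[0,0,7,8,6,6](1) P2=[4,2,0,1,0,5](2)

Answer: 1 2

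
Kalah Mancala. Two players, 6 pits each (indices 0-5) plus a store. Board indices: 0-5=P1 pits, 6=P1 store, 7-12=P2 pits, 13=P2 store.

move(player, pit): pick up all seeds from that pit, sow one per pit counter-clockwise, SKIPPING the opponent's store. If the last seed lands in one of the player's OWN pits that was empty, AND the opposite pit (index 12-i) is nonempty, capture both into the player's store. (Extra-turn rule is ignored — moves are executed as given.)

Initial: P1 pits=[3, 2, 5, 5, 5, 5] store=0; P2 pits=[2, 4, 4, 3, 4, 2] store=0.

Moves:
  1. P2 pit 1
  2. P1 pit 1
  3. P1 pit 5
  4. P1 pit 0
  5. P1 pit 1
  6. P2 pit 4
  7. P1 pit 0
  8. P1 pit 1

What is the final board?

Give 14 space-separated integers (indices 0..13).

Answer: 0 0 10 8 5 0 1 3 1 6 5 0 4 1

Derivation:
Move 1: P2 pit1 -> P1=[3,2,5,5,5,5](0) P2=[2,0,5,4,5,3](0)
Move 2: P1 pit1 -> P1=[3,0,6,6,5,5](0) P2=[2,0,5,4,5,3](0)
Move 3: P1 pit5 -> P1=[3,0,6,6,5,0](1) P2=[3,1,6,5,5,3](0)
Move 4: P1 pit0 -> P1=[0,1,7,7,5,0](1) P2=[3,1,6,5,5,3](0)
Move 5: P1 pit1 -> P1=[0,0,8,7,5,0](1) P2=[3,1,6,5,5,3](0)
Move 6: P2 pit4 -> P1=[1,1,9,7,5,0](1) P2=[3,1,6,5,0,4](1)
Move 7: P1 pit0 -> P1=[0,2,9,7,5,0](1) P2=[3,1,6,5,0,4](1)
Move 8: P1 pit1 -> P1=[0,0,10,8,5,0](1) P2=[3,1,6,5,0,4](1)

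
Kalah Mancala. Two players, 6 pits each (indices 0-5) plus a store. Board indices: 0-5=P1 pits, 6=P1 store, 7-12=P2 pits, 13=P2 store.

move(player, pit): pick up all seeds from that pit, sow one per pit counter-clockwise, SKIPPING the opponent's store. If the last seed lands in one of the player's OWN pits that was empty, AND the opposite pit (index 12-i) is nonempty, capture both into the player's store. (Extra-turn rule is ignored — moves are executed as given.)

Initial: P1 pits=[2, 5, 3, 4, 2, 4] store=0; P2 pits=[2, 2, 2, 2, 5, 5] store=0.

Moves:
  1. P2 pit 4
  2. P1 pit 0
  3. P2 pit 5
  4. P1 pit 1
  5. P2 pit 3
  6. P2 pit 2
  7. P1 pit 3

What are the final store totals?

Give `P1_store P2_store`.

Move 1: P2 pit4 -> P1=[3,6,4,4,2,4](0) P2=[2,2,2,2,0,6](1)
Move 2: P1 pit0 -> P1=[0,7,5,5,2,4](0) P2=[2,2,2,2,0,6](1)
Move 3: P2 pit5 -> P1=[1,8,6,6,3,4](0) P2=[2,2,2,2,0,0](2)
Move 4: P1 pit1 -> P1=[1,0,7,7,4,5](1) P2=[3,3,3,2,0,0](2)
Move 5: P2 pit3 -> P1=[0,0,7,7,4,5](1) P2=[3,3,3,0,1,0](4)
Move 6: P2 pit2 -> P1=[0,0,7,7,4,5](1) P2=[3,3,0,1,2,1](4)
Move 7: P1 pit3 -> P1=[0,0,7,0,5,6](2) P2=[4,4,1,2,2,1](4)

Answer: 2 4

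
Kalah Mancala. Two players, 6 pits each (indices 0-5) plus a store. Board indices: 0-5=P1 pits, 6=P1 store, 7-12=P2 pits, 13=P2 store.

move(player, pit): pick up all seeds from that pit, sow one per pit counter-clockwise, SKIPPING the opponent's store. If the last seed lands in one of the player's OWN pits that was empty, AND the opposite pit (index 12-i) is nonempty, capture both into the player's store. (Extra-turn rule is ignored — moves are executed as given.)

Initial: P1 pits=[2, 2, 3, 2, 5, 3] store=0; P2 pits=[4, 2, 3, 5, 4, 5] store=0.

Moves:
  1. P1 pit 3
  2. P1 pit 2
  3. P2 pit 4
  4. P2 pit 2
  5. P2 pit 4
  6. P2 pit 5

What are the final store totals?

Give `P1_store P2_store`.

Move 1: P1 pit3 -> P1=[2,2,3,0,6,4](0) P2=[4,2,3,5,4,5](0)
Move 2: P1 pit2 -> P1=[2,2,0,1,7,5](0) P2=[4,2,3,5,4,5](0)
Move 3: P2 pit4 -> P1=[3,3,0,1,7,5](0) P2=[4,2,3,5,0,6](1)
Move 4: P2 pit2 -> P1=[3,3,0,1,7,5](0) P2=[4,2,0,6,1,7](1)
Move 5: P2 pit4 -> P1=[3,3,0,1,7,5](0) P2=[4,2,0,6,0,8](1)
Move 6: P2 pit5 -> P1=[4,4,1,2,8,6](0) P2=[5,2,0,6,0,0](2)

Answer: 0 2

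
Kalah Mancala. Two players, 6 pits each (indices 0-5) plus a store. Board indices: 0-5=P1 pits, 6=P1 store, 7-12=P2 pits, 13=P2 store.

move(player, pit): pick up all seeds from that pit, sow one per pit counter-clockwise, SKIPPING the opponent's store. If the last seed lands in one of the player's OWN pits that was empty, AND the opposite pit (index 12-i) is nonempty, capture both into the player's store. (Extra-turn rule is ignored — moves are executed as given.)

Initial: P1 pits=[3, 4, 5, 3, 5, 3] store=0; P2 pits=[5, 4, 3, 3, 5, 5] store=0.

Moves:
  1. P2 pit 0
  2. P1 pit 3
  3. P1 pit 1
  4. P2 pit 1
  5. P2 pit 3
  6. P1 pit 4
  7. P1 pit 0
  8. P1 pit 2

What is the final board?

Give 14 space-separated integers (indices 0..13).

Answer: 0 2 0 3 1 7 5 2 1 7 1 9 8 2

Derivation:
Move 1: P2 pit0 -> P1=[3,4,5,3,5,3](0) P2=[0,5,4,4,6,6](0)
Move 2: P1 pit3 -> P1=[3,4,5,0,6,4](1) P2=[0,5,4,4,6,6](0)
Move 3: P1 pit1 -> P1=[3,0,6,1,7,5](1) P2=[0,5,4,4,6,6](0)
Move 4: P2 pit1 -> P1=[3,0,6,1,7,5](1) P2=[0,0,5,5,7,7](1)
Move 5: P2 pit3 -> P1=[4,1,6,1,7,5](1) P2=[0,0,5,0,8,8](2)
Move 6: P1 pit4 -> P1=[4,1,6,1,0,6](2) P2=[1,1,6,1,9,8](2)
Move 7: P1 pit0 -> P1=[0,2,7,2,0,6](4) P2=[1,0,6,1,9,8](2)
Move 8: P1 pit2 -> P1=[0,2,0,3,1,7](5) P2=[2,1,7,1,9,8](2)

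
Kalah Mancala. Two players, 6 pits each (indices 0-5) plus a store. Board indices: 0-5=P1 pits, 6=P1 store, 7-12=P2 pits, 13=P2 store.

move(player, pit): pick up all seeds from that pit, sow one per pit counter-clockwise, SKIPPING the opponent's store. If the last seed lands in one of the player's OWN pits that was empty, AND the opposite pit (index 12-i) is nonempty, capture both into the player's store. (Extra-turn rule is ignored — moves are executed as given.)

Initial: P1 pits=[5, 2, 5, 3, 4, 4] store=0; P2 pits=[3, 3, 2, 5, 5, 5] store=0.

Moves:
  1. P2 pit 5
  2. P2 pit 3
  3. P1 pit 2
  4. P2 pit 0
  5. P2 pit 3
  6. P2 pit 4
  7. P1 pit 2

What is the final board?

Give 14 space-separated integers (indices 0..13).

Move 1: P2 pit5 -> P1=[6,3,6,4,4,4](0) P2=[3,3,2,5,5,0](1)
Move 2: P2 pit3 -> P1=[7,4,6,4,4,4](0) P2=[3,3,2,0,6,1](2)
Move 3: P1 pit2 -> P1=[7,4,0,5,5,5](1) P2=[4,4,2,0,6,1](2)
Move 4: P2 pit0 -> P1=[7,4,0,5,5,5](1) P2=[0,5,3,1,7,1](2)
Move 5: P2 pit3 -> P1=[7,4,0,5,5,5](1) P2=[0,5,3,0,8,1](2)
Move 6: P2 pit4 -> P1=[8,5,1,6,6,6](1) P2=[0,5,3,0,0,2](3)
Move 7: P1 pit2 -> P1=[8,5,0,7,6,6](1) P2=[0,5,3,0,0,2](3)

Answer: 8 5 0 7 6 6 1 0 5 3 0 0 2 3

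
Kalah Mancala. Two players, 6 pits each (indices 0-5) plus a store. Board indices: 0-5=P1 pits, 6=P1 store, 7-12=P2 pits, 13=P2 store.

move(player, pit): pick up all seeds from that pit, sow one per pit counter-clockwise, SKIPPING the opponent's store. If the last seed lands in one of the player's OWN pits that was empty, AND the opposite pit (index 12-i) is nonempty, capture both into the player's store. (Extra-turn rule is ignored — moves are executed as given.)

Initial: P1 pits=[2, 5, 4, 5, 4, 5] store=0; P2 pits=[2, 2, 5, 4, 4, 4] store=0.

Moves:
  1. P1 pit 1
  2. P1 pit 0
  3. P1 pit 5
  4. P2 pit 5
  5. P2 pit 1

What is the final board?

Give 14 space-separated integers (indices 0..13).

Move 1: P1 pit1 -> P1=[2,0,5,6,5,6](1) P2=[2,2,5,4,4,4](0)
Move 2: P1 pit0 -> P1=[0,1,6,6,5,6](1) P2=[2,2,5,4,4,4](0)
Move 3: P1 pit5 -> P1=[0,1,6,6,5,0](2) P2=[3,3,6,5,5,4](0)
Move 4: P2 pit5 -> P1=[1,2,7,6,5,0](2) P2=[3,3,6,5,5,0](1)
Move 5: P2 pit1 -> P1=[1,2,7,6,5,0](2) P2=[3,0,7,6,6,0](1)

Answer: 1 2 7 6 5 0 2 3 0 7 6 6 0 1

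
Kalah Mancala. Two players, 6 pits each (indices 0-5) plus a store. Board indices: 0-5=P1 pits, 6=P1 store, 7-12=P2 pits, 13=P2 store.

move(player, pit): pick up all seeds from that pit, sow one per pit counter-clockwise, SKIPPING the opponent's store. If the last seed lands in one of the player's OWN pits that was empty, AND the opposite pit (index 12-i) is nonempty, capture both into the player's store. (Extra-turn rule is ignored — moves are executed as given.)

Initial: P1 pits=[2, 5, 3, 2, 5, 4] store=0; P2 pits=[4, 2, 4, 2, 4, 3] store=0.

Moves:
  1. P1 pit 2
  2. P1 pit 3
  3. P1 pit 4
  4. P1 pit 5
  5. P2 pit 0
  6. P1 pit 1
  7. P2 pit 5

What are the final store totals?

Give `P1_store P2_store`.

Answer: 4 2

Derivation:
Move 1: P1 pit2 -> P1=[2,5,0,3,6,5](0) P2=[4,2,4,2,4,3](0)
Move 2: P1 pit3 -> P1=[2,5,0,0,7,6](1) P2=[4,2,4,2,4,3](0)
Move 3: P1 pit4 -> P1=[2,5,0,0,0,7](2) P2=[5,3,5,3,5,3](0)
Move 4: P1 pit5 -> P1=[2,5,0,0,0,0](3) P2=[6,4,6,4,6,4](0)
Move 5: P2 pit0 -> P1=[2,5,0,0,0,0](3) P2=[0,5,7,5,7,5](1)
Move 6: P1 pit1 -> P1=[2,0,1,1,1,1](4) P2=[0,5,7,5,7,5](1)
Move 7: P2 pit5 -> P1=[3,1,2,2,1,1](4) P2=[0,5,7,5,7,0](2)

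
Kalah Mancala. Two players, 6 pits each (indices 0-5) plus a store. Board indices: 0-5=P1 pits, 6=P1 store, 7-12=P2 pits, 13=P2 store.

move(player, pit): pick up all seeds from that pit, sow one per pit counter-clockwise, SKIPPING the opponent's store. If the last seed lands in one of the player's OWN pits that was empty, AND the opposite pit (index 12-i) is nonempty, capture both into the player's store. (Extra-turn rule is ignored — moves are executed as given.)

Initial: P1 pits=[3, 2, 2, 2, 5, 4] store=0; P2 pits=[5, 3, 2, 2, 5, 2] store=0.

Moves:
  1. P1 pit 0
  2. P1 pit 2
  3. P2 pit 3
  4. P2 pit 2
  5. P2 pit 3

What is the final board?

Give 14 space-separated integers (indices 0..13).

Answer: 0 3 0 4 6 5 0 5 3 0 0 8 3 0

Derivation:
Move 1: P1 pit0 -> P1=[0,3,3,3,5,4](0) P2=[5,3,2,2,5,2](0)
Move 2: P1 pit2 -> P1=[0,3,0,4,6,5](0) P2=[5,3,2,2,5,2](0)
Move 3: P2 pit3 -> P1=[0,3,0,4,6,5](0) P2=[5,3,2,0,6,3](0)
Move 4: P2 pit2 -> P1=[0,3,0,4,6,5](0) P2=[5,3,0,1,7,3](0)
Move 5: P2 pit3 -> P1=[0,3,0,4,6,5](0) P2=[5,3,0,0,8,3](0)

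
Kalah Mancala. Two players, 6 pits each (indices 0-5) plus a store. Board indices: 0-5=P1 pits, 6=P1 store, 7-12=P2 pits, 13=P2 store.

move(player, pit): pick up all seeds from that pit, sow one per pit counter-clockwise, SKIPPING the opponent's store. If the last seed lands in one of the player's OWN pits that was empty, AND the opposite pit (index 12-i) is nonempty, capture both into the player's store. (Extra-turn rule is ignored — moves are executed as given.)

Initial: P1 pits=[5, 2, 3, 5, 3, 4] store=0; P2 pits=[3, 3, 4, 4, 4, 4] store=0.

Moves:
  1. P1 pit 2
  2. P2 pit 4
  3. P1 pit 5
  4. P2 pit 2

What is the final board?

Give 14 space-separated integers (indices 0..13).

Move 1: P1 pit2 -> P1=[5,2,0,6,4,5](0) P2=[3,3,4,4,4,4](0)
Move 2: P2 pit4 -> P1=[6,3,0,6,4,5](0) P2=[3,3,4,4,0,5](1)
Move 3: P1 pit5 -> P1=[6,3,0,6,4,0](1) P2=[4,4,5,5,0,5](1)
Move 4: P2 pit2 -> P1=[7,3,0,6,4,0](1) P2=[4,4,0,6,1,6](2)

Answer: 7 3 0 6 4 0 1 4 4 0 6 1 6 2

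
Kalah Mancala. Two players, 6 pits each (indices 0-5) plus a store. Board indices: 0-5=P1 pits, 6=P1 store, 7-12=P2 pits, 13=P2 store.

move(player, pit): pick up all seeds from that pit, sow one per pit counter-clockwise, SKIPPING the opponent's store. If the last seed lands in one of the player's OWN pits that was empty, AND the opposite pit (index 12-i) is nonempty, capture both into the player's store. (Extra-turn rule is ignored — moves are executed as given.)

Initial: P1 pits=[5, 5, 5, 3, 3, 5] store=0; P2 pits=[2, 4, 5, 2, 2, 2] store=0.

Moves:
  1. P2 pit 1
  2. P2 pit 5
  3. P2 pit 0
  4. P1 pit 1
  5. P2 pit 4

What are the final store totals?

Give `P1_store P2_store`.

Answer: 1 2

Derivation:
Move 1: P2 pit1 -> P1=[5,5,5,3,3,5](0) P2=[2,0,6,3,3,3](0)
Move 2: P2 pit5 -> P1=[6,6,5,3,3,5](0) P2=[2,0,6,3,3,0](1)
Move 3: P2 pit0 -> P1=[6,6,5,3,3,5](0) P2=[0,1,7,3,3,0](1)
Move 4: P1 pit1 -> P1=[6,0,6,4,4,6](1) P2=[1,1,7,3,3,0](1)
Move 5: P2 pit4 -> P1=[7,0,6,4,4,6](1) P2=[1,1,7,3,0,1](2)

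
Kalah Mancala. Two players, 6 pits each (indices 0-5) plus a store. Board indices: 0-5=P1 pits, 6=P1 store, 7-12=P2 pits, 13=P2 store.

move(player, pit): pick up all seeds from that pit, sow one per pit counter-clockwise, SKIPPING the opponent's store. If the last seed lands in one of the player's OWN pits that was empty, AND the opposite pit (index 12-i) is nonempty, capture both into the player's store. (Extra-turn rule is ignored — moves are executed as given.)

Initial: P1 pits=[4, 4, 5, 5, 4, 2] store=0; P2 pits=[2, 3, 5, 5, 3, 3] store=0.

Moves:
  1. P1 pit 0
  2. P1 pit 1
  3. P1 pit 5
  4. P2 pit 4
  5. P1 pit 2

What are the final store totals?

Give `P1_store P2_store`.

Answer: 3 1

Derivation:
Move 1: P1 pit0 -> P1=[0,5,6,6,5,2](0) P2=[2,3,5,5,3,3](0)
Move 2: P1 pit1 -> P1=[0,0,7,7,6,3](1) P2=[2,3,5,5,3,3](0)
Move 3: P1 pit5 -> P1=[0,0,7,7,6,0](2) P2=[3,4,5,5,3,3](0)
Move 4: P2 pit4 -> P1=[1,0,7,7,6,0](2) P2=[3,4,5,5,0,4](1)
Move 5: P1 pit2 -> P1=[1,0,0,8,7,1](3) P2=[4,5,6,5,0,4](1)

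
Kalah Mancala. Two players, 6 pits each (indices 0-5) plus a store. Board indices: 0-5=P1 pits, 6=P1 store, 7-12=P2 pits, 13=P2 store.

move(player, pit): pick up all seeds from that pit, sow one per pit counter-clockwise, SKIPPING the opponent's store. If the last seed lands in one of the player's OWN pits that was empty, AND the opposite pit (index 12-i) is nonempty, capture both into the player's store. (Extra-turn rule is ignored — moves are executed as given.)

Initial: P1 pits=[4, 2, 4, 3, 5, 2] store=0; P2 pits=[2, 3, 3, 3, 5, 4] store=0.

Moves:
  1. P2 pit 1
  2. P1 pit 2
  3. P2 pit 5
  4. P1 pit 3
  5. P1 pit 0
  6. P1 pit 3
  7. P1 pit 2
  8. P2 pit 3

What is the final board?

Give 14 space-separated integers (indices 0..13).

Move 1: P2 pit1 -> P1=[4,2,4,3,5,2](0) P2=[2,0,4,4,6,4](0)
Move 2: P1 pit2 -> P1=[4,2,0,4,6,3](1) P2=[2,0,4,4,6,4](0)
Move 3: P2 pit5 -> P1=[5,3,1,4,6,3](1) P2=[2,0,4,4,6,0](1)
Move 4: P1 pit3 -> P1=[5,3,1,0,7,4](2) P2=[3,0,4,4,6,0](1)
Move 5: P1 pit0 -> P1=[0,4,2,1,8,5](2) P2=[3,0,4,4,6,0](1)
Move 6: P1 pit3 -> P1=[0,4,2,0,9,5](2) P2=[3,0,4,4,6,0](1)
Move 7: P1 pit2 -> P1=[0,4,0,1,10,5](2) P2=[3,0,4,4,6,0](1)
Move 8: P2 pit3 -> P1=[1,4,0,1,10,5](2) P2=[3,0,4,0,7,1](2)

Answer: 1 4 0 1 10 5 2 3 0 4 0 7 1 2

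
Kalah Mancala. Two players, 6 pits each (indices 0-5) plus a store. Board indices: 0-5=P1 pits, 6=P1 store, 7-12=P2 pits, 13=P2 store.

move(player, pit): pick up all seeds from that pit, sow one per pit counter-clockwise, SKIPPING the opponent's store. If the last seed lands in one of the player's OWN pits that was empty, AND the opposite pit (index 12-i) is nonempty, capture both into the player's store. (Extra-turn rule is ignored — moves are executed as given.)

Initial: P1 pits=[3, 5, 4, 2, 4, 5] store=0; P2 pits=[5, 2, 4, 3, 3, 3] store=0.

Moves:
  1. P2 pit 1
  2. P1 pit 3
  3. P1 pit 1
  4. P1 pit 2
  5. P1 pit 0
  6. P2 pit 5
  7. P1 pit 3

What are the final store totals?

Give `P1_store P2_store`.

Answer: 3 1

Derivation:
Move 1: P2 pit1 -> P1=[3,5,4,2,4,5](0) P2=[5,0,5,4,3,3](0)
Move 2: P1 pit3 -> P1=[3,5,4,0,5,6](0) P2=[5,0,5,4,3,3](0)
Move 3: P1 pit1 -> P1=[3,0,5,1,6,7](1) P2=[5,0,5,4,3,3](0)
Move 4: P1 pit2 -> P1=[3,0,0,2,7,8](2) P2=[6,0,5,4,3,3](0)
Move 5: P1 pit0 -> P1=[0,1,1,3,7,8](2) P2=[6,0,5,4,3,3](0)
Move 6: P2 pit5 -> P1=[1,2,1,3,7,8](2) P2=[6,0,5,4,3,0](1)
Move 7: P1 pit3 -> P1=[1,2,1,0,8,9](3) P2=[6,0,5,4,3,0](1)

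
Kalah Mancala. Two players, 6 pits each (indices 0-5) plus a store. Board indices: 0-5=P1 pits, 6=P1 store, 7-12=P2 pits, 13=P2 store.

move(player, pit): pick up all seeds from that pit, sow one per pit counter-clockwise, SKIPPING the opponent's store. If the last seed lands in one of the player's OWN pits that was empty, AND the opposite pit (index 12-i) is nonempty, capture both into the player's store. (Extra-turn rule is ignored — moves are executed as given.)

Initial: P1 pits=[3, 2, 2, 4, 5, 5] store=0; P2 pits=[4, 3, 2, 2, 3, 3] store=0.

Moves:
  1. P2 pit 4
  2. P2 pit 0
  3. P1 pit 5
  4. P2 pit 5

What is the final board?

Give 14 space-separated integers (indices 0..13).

Answer: 5 1 3 4 5 0 1 1 5 4 4 0 0 5

Derivation:
Move 1: P2 pit4 -> P1=[4,2,2,4,5,5](0) P2=[4,3,2,2,0,4](1)
Move 2: P2 pit0 -> P1=[4,0,2,4,5,5](0) P2=[0,4,3,3,0,4](4)
Move 3: P1 pit5 -> P1=[4,0,2,4,5,0](1) P2=[1,5,4,4,0,4](4)
Move 4: P2 pit5 -> P1=[5,1,3,4,5,0](1) P2=[1,5,4,4,0,0](5)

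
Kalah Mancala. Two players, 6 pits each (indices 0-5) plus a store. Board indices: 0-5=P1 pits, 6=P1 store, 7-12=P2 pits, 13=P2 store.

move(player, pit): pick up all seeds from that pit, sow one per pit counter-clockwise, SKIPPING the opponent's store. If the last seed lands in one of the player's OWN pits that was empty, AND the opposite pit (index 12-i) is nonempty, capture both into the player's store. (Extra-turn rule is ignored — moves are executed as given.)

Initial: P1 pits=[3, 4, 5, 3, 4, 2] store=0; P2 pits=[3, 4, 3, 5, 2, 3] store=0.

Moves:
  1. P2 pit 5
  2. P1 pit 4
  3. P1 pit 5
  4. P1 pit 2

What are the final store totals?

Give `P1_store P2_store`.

Answer: 3 1

Derivation:
Move 1: P2 pit5 -> P1=[4,5,5,3,4,2](0) P2=[3,4,3,5,2,0](1)
Move 2: P1 pit4 -> P1=[4,5,5,3,0,3](1) P2=[4,5,3,5,2,0](1)
Move 3: P1 pit5 -> P1=[4,5,5,3,0,0](2) P2=[5,6,3,5,2,0](1)
Move 4: P1 pit2 -> P1=[4,5,0,4,1,1](3) P2=[6,6,3,5,2,0](1)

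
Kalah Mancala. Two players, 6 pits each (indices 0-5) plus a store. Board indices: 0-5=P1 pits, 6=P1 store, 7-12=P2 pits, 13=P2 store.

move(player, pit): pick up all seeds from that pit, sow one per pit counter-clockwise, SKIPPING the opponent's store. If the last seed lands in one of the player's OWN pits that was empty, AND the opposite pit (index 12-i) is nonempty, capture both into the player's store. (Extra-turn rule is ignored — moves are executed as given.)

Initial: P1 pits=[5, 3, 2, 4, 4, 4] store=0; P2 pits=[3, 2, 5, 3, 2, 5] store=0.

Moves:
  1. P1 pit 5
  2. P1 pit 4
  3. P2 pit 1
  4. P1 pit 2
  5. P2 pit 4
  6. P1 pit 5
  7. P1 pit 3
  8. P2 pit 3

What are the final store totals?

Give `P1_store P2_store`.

Answer: 4 2

Derivation:
Move 1: P1 pit5 -> P1=[5,3,2,4,4,0](1) P2=[4,3,6,3,2,5](0)
Move 2: P1 pit4 -> P1=[5,3,2,4,0,1](2) P2=[5,4,6,3,2,5](0)
Move 3: P2 pit1 -> P1=[5,3,2,4,0,1](2) P2=[5,0,7,4,3,6](0)
Move 4: P1 pit2 -> P1=[5,3,0,5,1,1](2) P2=[5,0,7,4,3,6](0)
Move 5: P2 pit4 -> P1=[6,3,0,5,1,1](2) P2=[5,0,7,4,0,7](1)
Move 6: P1 pit5 -> P1=[6,3,0,5,1,0](3) P2=[5,0,7,4,0,7](1)
Move 7: P1 pit3 -> P1=[6,3,0,0,2,1](4) P2=[6,1,7,4,0,7](1)
Move 8: P2 pit3 -> P1=[7,3,0,0,2,1](4) P2=[6,1,7,0,1,8](2)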